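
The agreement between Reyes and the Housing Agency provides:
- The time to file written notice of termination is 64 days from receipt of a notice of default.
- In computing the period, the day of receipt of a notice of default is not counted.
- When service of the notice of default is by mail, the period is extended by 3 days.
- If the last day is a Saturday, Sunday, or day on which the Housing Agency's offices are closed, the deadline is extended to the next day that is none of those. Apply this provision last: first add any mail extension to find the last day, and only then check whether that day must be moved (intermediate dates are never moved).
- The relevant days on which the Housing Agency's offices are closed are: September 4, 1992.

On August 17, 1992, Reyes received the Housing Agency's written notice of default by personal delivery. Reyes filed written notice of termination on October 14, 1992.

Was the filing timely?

64 days after August 17, 1992 is October 20, 1992.
Service was not by mail, so no mail extension applies.
October 20, 1992 is a Tuesday and not a day on which the Housing Agency's offices are closed, so no extension applies.
The deadline is October 20, 1992; the filing on October 14, 1992 is on or before that date.

Yes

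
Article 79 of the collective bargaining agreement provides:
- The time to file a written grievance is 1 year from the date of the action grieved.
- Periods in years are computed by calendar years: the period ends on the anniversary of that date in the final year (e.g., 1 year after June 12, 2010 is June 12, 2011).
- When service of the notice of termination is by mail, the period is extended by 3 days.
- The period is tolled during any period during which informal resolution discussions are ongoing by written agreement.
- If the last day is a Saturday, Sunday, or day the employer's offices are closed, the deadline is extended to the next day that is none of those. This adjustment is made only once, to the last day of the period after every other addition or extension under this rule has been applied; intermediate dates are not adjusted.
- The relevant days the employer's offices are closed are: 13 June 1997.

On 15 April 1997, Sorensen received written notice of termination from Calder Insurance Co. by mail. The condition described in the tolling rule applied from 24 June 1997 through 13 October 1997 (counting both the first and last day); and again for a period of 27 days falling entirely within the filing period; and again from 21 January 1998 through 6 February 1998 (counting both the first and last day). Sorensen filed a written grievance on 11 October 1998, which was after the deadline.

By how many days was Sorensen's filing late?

20 days

1 year after 15 April 1997 is April 15, 1998.
Service was by mail, adding 3 days: April 15, 1998 + 3 days = April 18, 1998.
From June 24, 1997 through October 13, 1997 inclusive is 112 days; tolling adds 112 days: April 18, 1998 + 112 days = August 8, 1998.
Tolling adds 27 days: August 8, 1998 + 27 days = September 4, 1998.
From January 21, 1998 through February 6, 1998 inclusive is 17 days; tolling adds 17 days: September 4, 1998 + 17 days = September 21, 1998.
September 21, 1998 is a Monday and not a day the employer's offices are closed, so no extension applies.
The deadline is September 21, 1998; from September 21, 1998 to October 11, 1998 is 20 days.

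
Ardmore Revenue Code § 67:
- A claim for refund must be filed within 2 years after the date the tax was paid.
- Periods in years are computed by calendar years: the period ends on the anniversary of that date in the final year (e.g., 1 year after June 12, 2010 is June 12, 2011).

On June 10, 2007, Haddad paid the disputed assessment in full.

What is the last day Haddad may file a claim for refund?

June 10, 2009

2 years after June 10, 2007 is June 10, 2009.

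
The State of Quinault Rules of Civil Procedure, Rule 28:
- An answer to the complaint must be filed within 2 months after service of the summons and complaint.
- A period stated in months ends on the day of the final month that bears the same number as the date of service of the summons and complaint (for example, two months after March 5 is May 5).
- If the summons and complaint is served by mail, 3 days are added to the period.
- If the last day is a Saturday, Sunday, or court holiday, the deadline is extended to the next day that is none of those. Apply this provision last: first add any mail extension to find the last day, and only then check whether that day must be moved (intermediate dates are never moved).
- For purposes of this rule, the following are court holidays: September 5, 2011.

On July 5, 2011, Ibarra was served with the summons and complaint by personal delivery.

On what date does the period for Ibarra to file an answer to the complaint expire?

September 6, 2011

2 months after July 5, 2011 is September 5, 2011.
Service was not by mail, so no mail extension applies.
September 5, 2011 is a listed holiday. The next qualifying day is September 6, 2011.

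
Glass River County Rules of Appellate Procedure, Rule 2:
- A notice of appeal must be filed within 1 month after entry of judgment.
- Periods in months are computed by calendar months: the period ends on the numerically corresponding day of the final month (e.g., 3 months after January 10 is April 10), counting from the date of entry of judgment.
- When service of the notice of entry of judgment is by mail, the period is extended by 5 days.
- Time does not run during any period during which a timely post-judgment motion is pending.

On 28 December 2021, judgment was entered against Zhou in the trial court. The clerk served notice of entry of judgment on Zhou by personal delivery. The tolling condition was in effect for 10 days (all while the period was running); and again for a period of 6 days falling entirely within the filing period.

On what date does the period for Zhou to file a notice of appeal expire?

1 month after 28 December 2021 is January 28, 2022.
Service was not by mail, so no mail extension applies.
Tolling adds 10 days: January 28, 2022 + 10 days = February 7, 2022.
Tolling adds 6 days: February 7, 2022 + 6 days = February 13, 2022.

February 13, 2022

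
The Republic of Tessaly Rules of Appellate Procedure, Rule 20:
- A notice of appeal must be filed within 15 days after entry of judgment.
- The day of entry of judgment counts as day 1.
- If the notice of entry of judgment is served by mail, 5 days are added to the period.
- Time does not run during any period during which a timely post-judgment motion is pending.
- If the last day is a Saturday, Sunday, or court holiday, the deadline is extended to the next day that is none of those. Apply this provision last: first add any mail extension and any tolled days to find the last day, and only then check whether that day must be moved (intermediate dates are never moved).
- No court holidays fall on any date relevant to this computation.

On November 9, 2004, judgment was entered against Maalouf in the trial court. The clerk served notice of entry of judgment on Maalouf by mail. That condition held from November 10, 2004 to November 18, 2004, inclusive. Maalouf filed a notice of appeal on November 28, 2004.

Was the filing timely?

Yes

Counting November 9, 2004 as day 1, day 15 is November 23, 2004.
Service was by mail, adding 5 days: November 23, 2004 + 5 days = November 28, 2004.
From November 10, 2004 through November 18, 2004 inclusive is 9 days; tolling adds 9 days: November 28, 2004 + 9 days = December 7, 2004.
December 7, 2004 is a Tuesday and not a court holiday, so no extension applies.
The deadline is December 7, 2004; the filing on November 28, 2004 is on or before that date.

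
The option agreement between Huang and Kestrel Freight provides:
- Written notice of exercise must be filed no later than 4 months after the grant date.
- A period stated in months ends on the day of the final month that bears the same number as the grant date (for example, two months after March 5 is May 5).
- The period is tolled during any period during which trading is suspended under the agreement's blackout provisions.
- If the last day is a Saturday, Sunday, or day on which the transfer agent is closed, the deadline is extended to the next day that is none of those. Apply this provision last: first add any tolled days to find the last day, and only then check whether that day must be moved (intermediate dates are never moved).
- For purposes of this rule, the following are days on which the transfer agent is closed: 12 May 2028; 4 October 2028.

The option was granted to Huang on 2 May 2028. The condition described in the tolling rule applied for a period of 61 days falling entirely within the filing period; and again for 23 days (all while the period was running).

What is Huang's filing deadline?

November 27, 2028

4 months after 2 May 2028 is September 2, 2028.
Tolling adds 61 days: September 2, 2028 + 61 days = November 2, 2028.
Tolling adds 23 days: November 2, 2028 + 23 days = November 25, 2028.
November 25, 2028 is Saturday; November 26, 2028 is Sunday. The next qualifying day is November 27, 2028.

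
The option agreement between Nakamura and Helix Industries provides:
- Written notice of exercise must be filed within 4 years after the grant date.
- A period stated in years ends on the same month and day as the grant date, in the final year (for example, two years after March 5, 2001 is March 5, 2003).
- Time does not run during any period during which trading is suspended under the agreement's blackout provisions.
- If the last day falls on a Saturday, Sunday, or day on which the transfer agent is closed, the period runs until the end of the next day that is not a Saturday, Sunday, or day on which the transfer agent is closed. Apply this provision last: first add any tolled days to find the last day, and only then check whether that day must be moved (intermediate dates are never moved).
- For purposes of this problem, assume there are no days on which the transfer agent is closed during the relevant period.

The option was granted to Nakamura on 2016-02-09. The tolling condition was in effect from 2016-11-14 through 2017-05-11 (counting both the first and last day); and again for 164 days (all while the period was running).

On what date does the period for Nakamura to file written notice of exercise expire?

4 years after 2016-02-09 is February 9, 2020.
From November 14, 2016 through May 11, 2017 inclusive is 179 days; tolling adds 179 days: February 9, 2020 + 179 days = August 6, 2020.
Tolling adds 164 days: August 6, 2020 + 164 days = January 17, 2021.
January 17, 2021 is Sunday. The next qualifying day is January 18, 2021.

January 18, 2021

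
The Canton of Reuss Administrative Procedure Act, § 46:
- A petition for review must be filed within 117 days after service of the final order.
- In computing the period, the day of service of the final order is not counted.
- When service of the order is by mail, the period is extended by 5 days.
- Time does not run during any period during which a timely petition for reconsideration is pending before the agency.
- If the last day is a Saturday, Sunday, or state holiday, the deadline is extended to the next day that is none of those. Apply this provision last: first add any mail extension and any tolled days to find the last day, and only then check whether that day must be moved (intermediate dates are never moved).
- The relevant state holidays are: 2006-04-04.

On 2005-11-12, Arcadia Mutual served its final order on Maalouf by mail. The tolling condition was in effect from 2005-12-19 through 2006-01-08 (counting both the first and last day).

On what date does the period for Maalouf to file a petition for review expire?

April 5, 2006

117 days after 2005-11-12 is March 9, 2006.
Service was by mail, adding 5 days: March 9, 2006 + 5 days = March 14, 2006.
From December 19, 2005 through January 8, 2006 inclusive is 21 days; tolling adds 21 days: March 14, 2006 + 21 days = April 4, 2006.
April 4, 2006 is a listed holiday. The next qualifying day is April 5, 2006.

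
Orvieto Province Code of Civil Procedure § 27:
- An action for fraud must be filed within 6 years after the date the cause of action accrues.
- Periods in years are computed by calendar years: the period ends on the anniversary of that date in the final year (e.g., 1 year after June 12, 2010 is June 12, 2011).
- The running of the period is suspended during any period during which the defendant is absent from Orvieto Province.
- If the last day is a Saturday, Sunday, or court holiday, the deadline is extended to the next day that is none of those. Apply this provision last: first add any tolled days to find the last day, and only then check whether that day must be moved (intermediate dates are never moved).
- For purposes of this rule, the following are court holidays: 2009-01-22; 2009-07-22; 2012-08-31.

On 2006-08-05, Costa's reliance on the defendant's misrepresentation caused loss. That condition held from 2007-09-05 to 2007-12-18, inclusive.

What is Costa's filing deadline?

6 years after 2006-08-05 is August 5, 2012.
From September 5, 2007 through December 18, 2007 inclusive is 105 days; tolling adds 105 days: August 5, 2012 + 105 days = November 18, 2012.
November 18, 2012 is Sunday. The next qualifying day is November 19, 2012.

November 19, 2012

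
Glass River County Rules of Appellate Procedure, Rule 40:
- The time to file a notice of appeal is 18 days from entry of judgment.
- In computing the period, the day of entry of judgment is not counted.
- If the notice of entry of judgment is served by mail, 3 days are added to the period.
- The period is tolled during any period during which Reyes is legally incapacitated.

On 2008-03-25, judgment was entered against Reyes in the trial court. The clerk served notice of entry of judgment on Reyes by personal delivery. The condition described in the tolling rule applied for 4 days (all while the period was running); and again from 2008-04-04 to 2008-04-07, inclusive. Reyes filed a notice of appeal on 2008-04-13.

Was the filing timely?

18 days after 2008-03-25 is April 12, 2008.
Service was not by mail, so no mail extension applies.
Tolling adds 4 days: April 12, 2008 + 4 days = April 16, 2008.
From April 4, 2008 through April 7, 2008 inclusive is 4 days; tolling adds 4 days: April 16, 2008 + 4 days = April 20, 2008.
The deadline is April 20, 2008; the filing on April 13, 2008 is on or before that date.

Yes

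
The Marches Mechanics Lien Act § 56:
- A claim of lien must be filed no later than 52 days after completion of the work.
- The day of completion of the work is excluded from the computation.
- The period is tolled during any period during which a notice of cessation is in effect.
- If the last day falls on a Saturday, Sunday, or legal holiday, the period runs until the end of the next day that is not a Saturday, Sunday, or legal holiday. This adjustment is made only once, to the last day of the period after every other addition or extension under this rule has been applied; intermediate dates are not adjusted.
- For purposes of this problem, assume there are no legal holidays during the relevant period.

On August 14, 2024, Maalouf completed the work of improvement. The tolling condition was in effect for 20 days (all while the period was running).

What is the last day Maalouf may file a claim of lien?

October 25, 2024

52 days after August 14, 2024 is October 5, 2024.
Tolling adds 20 days: October 5, 2024 + 20 days = October 25, 2024.
October 25, 2024 is a Friday and not a legal holiday, so no extension applies.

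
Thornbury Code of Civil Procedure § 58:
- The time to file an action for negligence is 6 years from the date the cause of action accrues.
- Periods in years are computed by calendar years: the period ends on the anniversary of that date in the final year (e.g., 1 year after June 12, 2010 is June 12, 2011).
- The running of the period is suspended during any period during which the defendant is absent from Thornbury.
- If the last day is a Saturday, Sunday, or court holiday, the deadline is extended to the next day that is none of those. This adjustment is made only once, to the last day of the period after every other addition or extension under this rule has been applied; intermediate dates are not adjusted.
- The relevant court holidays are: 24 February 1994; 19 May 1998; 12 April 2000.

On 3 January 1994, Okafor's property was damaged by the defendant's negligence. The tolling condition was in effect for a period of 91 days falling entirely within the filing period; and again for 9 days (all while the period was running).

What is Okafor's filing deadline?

6 years after 3 January 1994 is January 3, 2000.
Tolling adds 91 days: January 3, 2000 + 91 days = April 3, 2000.
Tolling adds 9 days: April 3, 2000 + 9 days = April 12, 2000.
April 12, 2000 is a listed holiday. The next qualifying day is April 13, 2000.

April 13, 2000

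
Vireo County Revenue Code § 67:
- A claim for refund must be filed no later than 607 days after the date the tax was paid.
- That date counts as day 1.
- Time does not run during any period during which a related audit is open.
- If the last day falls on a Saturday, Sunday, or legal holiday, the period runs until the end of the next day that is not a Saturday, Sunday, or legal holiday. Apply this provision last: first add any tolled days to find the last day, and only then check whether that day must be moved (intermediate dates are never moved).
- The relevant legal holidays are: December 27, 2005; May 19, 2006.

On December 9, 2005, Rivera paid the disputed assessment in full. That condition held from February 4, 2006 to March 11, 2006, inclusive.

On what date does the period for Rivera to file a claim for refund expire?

September 12, 2007

Counting December 9, 2005 as day 1, day 607 is August 7, 2007.
From February 4, 2006 through March 11, 2006 inclusive is 36 days; tolling adds 36 days: August 7, 2007 + 36 days = September 12, 2007.
September 12, 2007 is a Wednesday and not a legal holiday, so no extension applies.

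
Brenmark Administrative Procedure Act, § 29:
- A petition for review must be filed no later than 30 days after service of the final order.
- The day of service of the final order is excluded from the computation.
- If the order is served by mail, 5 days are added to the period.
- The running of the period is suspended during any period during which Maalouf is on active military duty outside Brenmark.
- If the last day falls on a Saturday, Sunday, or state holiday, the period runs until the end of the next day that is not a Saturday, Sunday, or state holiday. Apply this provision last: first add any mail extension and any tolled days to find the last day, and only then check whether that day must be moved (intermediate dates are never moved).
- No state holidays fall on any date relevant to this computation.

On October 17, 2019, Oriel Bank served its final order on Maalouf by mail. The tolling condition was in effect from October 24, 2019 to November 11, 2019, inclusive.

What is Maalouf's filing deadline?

December 10, 2019

30 days after October 17, 2019 is November 16, 2019.
Service was by mail, adding 5 days: November 16, 2019 + 5 days = November 21, 2019.
From October 24, 2019 through November 11, 2019 inclusive is 19 days; tolling adds 19 days: November 21, 2019 + 19 days = December 10, 2019.
December 10, 2019 is a Tuesday and not a state holiday, so no extension applies.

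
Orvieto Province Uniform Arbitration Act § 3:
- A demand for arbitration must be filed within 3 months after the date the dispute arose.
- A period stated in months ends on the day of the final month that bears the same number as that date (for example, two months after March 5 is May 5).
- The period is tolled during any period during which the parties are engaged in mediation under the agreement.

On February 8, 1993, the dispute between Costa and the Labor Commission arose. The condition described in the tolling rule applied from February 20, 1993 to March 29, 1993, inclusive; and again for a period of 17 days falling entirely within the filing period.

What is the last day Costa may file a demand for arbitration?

July 2, 1993

3 months after February 8, 1993 is May 8, 1993.
From February 20, 1993 through March 29, 1993 inclusive is 38 days; tolling adds 38 days: May 8, 1993 + 38 days = June 15, 1993.
Tolling adds 17 days: June 15, 1993 + 17 days = July 2, 1993.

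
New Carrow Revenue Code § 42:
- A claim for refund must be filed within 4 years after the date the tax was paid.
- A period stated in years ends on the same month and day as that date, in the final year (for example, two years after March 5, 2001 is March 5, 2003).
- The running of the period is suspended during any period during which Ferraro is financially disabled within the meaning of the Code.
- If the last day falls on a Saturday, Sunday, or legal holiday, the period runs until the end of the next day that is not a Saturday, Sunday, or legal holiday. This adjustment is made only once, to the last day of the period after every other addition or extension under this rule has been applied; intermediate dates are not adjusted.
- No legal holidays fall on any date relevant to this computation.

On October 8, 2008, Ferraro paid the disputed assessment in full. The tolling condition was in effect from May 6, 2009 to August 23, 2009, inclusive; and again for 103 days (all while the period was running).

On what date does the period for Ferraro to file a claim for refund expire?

4 years after October 8, 2008 is October 8, 2012.
From May 6, 2009 through August 23, 2009 inclusive is 110 days; tolling adds 110 days: October 8, 2012 + 110 days = January 26, 2013.
Tolling adds 103 days: January 26, 2013 + 103 days = May 9, 2013.
May 9, 2013 is a Thursday and not a legal holiday, so no extension applies.

May 9, 2013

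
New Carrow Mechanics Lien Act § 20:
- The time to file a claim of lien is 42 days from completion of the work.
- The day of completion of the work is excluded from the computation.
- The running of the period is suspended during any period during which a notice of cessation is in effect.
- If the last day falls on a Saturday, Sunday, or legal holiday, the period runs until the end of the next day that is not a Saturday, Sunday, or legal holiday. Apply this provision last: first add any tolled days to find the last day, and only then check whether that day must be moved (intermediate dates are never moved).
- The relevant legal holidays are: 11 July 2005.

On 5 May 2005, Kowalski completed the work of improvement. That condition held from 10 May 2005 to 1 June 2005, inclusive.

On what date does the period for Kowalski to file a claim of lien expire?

42 days after 5 May 2005 is June 16, 2005.
From May 10, 2005 through June 1, 2005 inclusive is 23 days; tolling adds 23 days: June 16, 2005 + 23 days = July 9, 2005.
July 9, 2005 is Saturday; July 10, 2005 is Sunday; July 11, 2005 is a listed holiday. The next qualifying day is July 12, 2005.

July 12, 2005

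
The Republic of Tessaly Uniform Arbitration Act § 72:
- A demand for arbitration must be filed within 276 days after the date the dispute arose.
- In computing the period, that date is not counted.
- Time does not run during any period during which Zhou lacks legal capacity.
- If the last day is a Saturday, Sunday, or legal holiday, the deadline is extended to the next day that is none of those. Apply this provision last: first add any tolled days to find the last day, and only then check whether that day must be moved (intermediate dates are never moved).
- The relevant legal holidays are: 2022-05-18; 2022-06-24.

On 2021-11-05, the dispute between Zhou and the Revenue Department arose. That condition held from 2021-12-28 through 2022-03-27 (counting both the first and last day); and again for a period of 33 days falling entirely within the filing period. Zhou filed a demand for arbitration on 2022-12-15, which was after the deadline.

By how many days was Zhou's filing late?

276 days after 2021-11-05 is August 8, 2022.
From December 28, 2021 through March 27, 2022 inclusive is 90 days; tolling adds 90 days: August 8, 2022 + 90 days = November 6, 2022.
Tolling adds 33 days: November 6, 2022 + 33 days = December 9, 2022.
December 9, 2022 is a Friday and not a legal holiday, so no extension applies.
The deadline is December 9, 2022; from December 9, 2022 to December 15, 2022 is 6 days.

6 days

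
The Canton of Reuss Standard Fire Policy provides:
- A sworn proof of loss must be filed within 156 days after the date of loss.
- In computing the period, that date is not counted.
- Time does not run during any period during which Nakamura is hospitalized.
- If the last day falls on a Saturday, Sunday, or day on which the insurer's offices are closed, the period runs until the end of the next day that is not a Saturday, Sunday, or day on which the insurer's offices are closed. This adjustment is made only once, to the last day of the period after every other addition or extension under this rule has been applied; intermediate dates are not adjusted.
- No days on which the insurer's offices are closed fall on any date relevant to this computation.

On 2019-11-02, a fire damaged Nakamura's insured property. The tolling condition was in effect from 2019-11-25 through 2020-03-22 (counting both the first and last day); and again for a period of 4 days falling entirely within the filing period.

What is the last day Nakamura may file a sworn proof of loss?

August 7, 2020

156 days after 2019-11-02 is April 6, 2020.
From November 25, 2019 through March 22, 2020 inclusive is 119 days; tolling adds 119 days: April 6, 2020 + 119 days = August 3, 2020.
Tolling adds 4 days: August 3, 2020 + 4 days = August 7, 2020.
August 7, 2020 is a Friday and not a day on which the insurer's offices are closed, so no extension applies.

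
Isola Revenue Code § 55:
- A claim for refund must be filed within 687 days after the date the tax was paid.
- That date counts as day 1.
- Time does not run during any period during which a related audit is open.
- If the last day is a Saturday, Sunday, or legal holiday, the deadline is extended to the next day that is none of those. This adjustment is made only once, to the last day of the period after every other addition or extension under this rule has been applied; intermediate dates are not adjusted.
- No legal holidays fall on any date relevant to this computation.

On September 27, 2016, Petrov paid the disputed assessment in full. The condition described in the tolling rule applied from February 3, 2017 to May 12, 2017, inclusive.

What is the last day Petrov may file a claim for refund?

Counting September 27, 2016 as day 1, day 687 is August 14, 2018.
From February 3, 2017 through May 12, 2017 inclusive is 99 days; tolling adds 99 days: August 14, 2018 + 99 days = November 21, 2018.
November 21, 2018 is a Wednesday and not a legal holiday, so no extension applies.

November 21, 2018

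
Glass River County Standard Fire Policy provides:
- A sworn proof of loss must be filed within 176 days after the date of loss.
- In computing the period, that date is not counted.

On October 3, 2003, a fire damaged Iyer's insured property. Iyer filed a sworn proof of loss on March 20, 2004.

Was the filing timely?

Yes

176 days after October 3, 2003 is March 27, 2004.
The deadline is March 27, 2004; the filing on March 20, 2004 is on or before that date.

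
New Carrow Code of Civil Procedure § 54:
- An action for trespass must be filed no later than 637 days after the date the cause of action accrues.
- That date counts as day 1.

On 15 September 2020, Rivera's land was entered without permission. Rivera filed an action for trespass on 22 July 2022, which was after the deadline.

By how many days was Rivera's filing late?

39 days

Counting 15 September 2020 as day 1, day 637 is June 13, 2022.
The deadline is June 13, 2022; from June 13, 2022 to July 22, 2022 is 39 days.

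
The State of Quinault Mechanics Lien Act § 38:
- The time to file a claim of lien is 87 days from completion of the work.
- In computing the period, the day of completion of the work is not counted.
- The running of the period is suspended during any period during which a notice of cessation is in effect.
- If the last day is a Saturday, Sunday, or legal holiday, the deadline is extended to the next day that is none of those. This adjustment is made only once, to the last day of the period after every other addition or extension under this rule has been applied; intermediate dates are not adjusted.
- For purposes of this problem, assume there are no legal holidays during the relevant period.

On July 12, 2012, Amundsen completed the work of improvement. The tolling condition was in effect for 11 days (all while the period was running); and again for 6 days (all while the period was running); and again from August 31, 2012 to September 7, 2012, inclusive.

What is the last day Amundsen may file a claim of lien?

87 days after July 12, 2012 is October 7, 2012.
Tolling adds 11 days: October 7, 2012 + 11 days = October 18, 2012.
Tolling adds 6 days: October 18, 2012 + 6 days = October 24, 2012.
From August 31, 2012 through September 7, 2012 inclusive is 8 days; tolling adds 8 days: October 24, 2012 + 8 days = November 1, 2012.
November 1, 2012 is a Thursday and not a legal holiday, so no extension applies.

November 1, 2012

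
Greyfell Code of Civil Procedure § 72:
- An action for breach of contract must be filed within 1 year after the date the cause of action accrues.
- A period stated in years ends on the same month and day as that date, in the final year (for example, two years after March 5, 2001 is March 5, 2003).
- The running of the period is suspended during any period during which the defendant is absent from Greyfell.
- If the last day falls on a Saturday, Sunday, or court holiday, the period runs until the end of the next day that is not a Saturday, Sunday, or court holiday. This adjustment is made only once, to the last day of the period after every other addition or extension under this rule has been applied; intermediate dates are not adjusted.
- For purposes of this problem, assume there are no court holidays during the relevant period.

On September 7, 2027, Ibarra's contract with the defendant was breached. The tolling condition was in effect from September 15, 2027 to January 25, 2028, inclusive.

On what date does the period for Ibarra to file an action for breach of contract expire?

1 year after September 7, 2027 is September 7, 2028.
From September 15, 2027 through January 25, 2028 inclusive is 133 days; tolling adds 133 days: September 7, 2028 + 133 days = January 18, 2029.
January 18, 2029 is a Thursday and not a court holiday, so no extension applies.

January 18, 2029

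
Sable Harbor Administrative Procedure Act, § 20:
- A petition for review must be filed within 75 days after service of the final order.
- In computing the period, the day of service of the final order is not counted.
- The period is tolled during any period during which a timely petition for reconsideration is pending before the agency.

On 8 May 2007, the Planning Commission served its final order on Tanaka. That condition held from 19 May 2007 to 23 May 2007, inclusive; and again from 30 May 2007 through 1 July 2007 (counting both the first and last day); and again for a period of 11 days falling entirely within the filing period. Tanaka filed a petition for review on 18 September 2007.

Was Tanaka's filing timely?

No

75 days after 8 May 2007 is July 22, 2007.
From May 19, 2007 through May 23, 2007 inclusive is 5 days; tolling adds 5 days: July 22, 2007 + 5 days = July 27, 2007.
From May 30, 2007 through July 1, 2007 inclusive is 33 days; tolling adds 33 days: July 27, 2007 + 33 days = August 29, 2007.
Tolling adds 11 days: August 29, 2007 + 11 days = September 9, 2007.
The deadline is September 9, 2007; the filing on September 18, 2007 is after that date.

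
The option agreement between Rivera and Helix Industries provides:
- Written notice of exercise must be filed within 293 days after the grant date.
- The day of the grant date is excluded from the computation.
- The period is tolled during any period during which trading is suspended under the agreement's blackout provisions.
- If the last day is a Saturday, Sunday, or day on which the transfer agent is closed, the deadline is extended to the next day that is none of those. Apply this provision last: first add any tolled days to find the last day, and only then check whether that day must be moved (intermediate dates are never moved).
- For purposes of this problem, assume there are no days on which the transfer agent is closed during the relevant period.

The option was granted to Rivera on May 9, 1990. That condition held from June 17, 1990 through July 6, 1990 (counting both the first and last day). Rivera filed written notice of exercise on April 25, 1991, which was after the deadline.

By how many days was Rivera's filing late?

293 days after May 9, 1990 is February 26, 1991.
From June 17, 1990 through July 6, 1990 inclusive is 20 days; tolling adds 20 days: February 26, 1991 + 20 days = March 18, 1991.
March 18, 1991 is a Monday and not a day on which the transfer agent is closed, so no extension applies.
The deadline is March 18, 1991; from March 18, 1991 to April 25, 1991 is 38 days.

38 days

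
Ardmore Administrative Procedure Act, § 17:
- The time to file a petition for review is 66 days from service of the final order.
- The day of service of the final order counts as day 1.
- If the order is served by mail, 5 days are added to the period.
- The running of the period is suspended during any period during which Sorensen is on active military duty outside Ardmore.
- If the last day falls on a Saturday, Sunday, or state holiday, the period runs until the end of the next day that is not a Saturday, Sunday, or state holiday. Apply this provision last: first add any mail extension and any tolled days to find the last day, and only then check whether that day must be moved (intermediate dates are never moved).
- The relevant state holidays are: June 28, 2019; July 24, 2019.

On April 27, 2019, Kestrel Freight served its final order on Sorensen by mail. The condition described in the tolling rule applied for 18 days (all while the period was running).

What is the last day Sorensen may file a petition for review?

Counting April 27, 2019 as day 1, day 66 is July 1, 2019.
Service was by mail, adding 5 days: July 1, 2019 + 5 days = July 6, 2019.
Tolling adds 18 days: July 6, 2019 + 18 days = July 24, 2019.
July 24, 2019 is a listed holiday. The next qualifying day is July 25, 2019.

July 25, 2019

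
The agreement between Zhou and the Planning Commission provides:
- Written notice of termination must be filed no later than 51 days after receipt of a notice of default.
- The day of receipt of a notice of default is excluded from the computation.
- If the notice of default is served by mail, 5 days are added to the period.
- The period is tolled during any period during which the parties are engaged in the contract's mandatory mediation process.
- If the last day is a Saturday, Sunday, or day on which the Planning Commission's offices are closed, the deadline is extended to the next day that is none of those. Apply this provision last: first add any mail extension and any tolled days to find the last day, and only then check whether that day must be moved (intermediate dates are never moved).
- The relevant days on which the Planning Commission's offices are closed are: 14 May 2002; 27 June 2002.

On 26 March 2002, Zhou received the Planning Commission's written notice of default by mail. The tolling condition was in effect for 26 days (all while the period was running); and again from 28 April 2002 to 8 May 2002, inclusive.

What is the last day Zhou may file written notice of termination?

51 days after 26 March 2002 is May 16, 2002.
Service was by mail, adding 5 days: May 16, 2002 + 5 days = May 21, 2002.
Tolling adds 26 days: May 21, 2002 + 26 days = June 16, 2002.
From April 28, 2002 through May 8, 2002 inclusive is 11 days; tolling adds 11 days: June 16, 2002 + 11 days = June 27, 2002.
June 27, 2002 is a listed holiday. The next qualifying day is June 28, 2002.

June 28, 2002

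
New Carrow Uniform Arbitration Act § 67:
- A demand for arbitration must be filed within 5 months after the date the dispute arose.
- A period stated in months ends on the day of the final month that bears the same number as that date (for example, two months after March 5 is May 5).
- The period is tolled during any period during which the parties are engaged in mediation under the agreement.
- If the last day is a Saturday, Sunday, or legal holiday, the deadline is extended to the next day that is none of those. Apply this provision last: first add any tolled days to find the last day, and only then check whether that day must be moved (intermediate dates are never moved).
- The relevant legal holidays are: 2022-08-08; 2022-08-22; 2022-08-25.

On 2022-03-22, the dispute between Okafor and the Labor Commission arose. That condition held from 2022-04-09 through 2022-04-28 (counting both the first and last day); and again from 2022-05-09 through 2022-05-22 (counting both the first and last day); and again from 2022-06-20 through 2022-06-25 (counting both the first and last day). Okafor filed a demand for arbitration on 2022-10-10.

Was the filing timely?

No

5 months after 2022-03-22 is August 22, 2022.
From April 9, 2022 through April 28, 2022 inclusive is 20 days; tolling adds 20 days: August 22, 2022 + 20 days = September 11, 2022.
From May 9, 2022 through May 22, 2022 inclusive is 14 days; tolling adds 14 days: September 11, 2022 + 14 days = September 25, 2022.
From June 20, 2022 through June 25, 2022 inclusive is 6 days; tolling adds 6 days: September 25, 2022 + 6 days = October 1, 2022.
October 1, 2022 is Saturday; October 2, 2022 is Sunday. The next qualifying day is October 3, 2022.
The deadline is October 3, 2022; the filing on October 10, 2022 is after that date.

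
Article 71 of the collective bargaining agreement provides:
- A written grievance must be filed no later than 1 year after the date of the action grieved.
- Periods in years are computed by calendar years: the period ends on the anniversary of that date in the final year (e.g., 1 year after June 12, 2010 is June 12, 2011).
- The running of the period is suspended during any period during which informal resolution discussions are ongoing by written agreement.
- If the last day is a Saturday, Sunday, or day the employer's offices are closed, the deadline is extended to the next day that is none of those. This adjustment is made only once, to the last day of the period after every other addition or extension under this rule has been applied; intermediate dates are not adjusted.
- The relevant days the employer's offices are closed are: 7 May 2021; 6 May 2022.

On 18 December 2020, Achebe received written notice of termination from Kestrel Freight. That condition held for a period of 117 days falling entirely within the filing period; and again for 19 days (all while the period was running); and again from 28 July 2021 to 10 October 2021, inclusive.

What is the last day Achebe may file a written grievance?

1 year after 18 December 2020 is December 18, 2021.
Tolling adds 117 days: December 18, 2021 + 117 days = April 14, 2022.
Tolling adds 19 days: April 14, 2022 + 19 days = May 3, 2022.
From July 28, 2021 through October 10, 2021 inclusive is 75 days; tolling adds 75 days: May 3, 2022 + 75 days = July 17, 2022.
July 17, 2022 is Sunday. The next qualifying day is July 18, 2022.

July 18, 2022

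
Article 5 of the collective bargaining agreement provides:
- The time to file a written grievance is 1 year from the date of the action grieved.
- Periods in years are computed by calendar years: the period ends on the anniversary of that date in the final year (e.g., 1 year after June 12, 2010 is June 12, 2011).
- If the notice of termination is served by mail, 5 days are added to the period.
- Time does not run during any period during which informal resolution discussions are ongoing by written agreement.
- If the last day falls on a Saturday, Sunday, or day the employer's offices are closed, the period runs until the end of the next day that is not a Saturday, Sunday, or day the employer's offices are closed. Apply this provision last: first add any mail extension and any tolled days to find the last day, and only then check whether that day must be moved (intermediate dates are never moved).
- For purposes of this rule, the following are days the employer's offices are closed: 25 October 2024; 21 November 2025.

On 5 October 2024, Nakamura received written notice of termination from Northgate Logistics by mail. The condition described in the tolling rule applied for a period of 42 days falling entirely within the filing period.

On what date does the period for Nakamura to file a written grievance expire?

November 24, 2025

1 year after 5 October 2024 is October 5, 2025.
Service was by mail, adding 5 days: October 5, 2025 + 5 days = October 10, 2025.
Tolling adds 42 days: October 10, 2025 + 42 days = November 21, 2025.
November 21, 2025 is a listed holiday; November 22, 2025 is Saturday; November 23, 2025 is Sunday. The next qualifying day is November 24, 2025.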